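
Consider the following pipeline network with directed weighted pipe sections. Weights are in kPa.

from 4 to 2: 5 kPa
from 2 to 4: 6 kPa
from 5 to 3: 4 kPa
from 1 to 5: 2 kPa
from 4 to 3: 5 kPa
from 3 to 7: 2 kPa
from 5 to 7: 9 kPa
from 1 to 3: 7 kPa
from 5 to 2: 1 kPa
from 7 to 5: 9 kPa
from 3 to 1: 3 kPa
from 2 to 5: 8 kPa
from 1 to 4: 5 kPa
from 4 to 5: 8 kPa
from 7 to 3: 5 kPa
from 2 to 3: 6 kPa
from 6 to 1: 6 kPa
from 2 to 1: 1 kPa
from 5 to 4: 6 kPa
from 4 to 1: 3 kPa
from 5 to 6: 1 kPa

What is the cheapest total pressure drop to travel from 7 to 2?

10 kPa

Running Dijkstra from 7:
7: 0
3: 5  (via 7)
1: 8  (via 3)
5: 9  (via 7)
2: 10  (via 5)
Shortest route: 7–5–2 = 10 kPa.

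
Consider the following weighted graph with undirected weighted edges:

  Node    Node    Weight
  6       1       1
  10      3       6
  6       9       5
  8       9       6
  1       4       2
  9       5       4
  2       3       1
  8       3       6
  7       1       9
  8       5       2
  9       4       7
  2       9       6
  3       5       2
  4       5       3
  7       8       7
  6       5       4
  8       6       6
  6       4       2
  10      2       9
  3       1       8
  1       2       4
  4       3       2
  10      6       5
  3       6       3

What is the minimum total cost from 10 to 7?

Enumerating some paths:
10 - 6 - 5 - 8 - 7: 5+4+2+7 = 18
10 - 6 - 1 - 7: 5+1+9 = 15
10 - 6 - 4 - 1 - 7: 5+2+2+9 = 18
10 - 3 - 5 - 8 - 7: 6+2+2+7 = 17
The minimum is 15 via 10 - 6 - 1 - 7.

15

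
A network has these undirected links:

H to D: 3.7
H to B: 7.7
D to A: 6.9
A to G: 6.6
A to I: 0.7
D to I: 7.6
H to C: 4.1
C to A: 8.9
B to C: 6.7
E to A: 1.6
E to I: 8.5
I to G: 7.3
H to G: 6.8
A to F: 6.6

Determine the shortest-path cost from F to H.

Running Dijkstra from F:
F: 0
A: 6.6  (via F)
I: 7.3  (via A)
E: 8.2  (via A)
G: 13.2  (via A)
D: 13.5  (via A)
C: 15.5  (via A)
H: 17.2  (via D)
Shortest route: F → A → D → H = 17.2.

17.2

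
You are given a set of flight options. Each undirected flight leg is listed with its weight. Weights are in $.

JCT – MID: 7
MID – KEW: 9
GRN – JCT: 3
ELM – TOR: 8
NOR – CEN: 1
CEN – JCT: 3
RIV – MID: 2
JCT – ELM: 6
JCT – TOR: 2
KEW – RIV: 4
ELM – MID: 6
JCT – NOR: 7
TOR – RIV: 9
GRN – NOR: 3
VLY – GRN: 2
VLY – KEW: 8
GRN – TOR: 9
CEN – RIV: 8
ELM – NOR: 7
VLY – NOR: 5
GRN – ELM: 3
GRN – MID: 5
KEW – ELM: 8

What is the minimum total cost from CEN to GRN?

Candidate routes:
CEN → JCT → GRN: 3+3 = 6
CEN → NOR → VLY → GRN: 1+5+2 = 8
CEN → NOR → GRN: 1+3 = 4
Cheapest is CEN → NOR → GRN at $4.

$4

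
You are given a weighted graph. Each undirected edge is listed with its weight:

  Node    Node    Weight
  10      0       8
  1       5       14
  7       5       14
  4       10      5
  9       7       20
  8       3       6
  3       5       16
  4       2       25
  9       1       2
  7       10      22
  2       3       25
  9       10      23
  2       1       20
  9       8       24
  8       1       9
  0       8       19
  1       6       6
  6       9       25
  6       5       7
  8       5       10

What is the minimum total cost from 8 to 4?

32

Settle nodes by increasing distance from 8:
8: 0
3: 6  (via 8)
1: 9  (via 8)
5: 10  (via 8)
9: 11  (via 1)
6: 15  (via 1)
0: 19  (via 8)
7: 24  (via 5)
10: 27  (via 0)
2: 29  (via 1)
4: 32  (via 10)
Shortest route: 8 → 0 → 10 → 4 = 32.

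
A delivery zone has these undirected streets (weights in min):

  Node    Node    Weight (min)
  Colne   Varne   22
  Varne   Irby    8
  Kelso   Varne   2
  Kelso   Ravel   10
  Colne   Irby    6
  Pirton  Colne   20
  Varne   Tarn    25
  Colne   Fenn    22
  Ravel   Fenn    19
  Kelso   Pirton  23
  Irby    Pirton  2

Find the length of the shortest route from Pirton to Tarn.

35 min

Shortest distances from Pirton:
Pirton: 0
Irby: 2  (via Pirton)
Colne: 8  (via Irby)
Varne: 10  (via Irby)
Kelso: 12  (via Varne)
Ravel: 22  (via Kelso)
Fenn: 30  (via Colne)
Tarn: 35  (via Varne)
Shortest route: Pirton–Irby–Varne–Tarn = 35 min.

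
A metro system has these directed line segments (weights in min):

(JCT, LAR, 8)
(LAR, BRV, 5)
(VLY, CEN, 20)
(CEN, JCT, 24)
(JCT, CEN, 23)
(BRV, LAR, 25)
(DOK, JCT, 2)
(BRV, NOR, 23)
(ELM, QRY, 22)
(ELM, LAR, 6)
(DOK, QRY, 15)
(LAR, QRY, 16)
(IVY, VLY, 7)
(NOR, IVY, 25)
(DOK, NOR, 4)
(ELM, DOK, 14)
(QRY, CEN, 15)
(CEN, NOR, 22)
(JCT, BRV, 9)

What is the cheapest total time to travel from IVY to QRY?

75 min

Compare a few routes:
IVY → VLY → CEN → JCT → LAR → QRY: 7+20+24+8+16 = 75
IVY → VLY → CEN → JCT → BRV → LAR → QRY: 7+20+24+9+25+16 = 101
The minimum is 75 min via IVY → VLY → CEN → JCT → LAR → QRY.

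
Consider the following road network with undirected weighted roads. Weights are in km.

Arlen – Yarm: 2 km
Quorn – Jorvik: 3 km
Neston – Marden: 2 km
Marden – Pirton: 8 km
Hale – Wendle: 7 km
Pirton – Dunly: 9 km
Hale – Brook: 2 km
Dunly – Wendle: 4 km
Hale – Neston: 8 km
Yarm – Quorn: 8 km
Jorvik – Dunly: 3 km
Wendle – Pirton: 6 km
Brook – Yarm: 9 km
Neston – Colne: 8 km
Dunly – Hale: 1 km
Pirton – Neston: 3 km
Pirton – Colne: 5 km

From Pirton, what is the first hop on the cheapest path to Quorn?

Candidate routes:
Pirton–Neston–Hale–Dunly–Jorvik–Quorn: 3+8+1+3+3 = 18
Pirton–Dunly–Jorvik–Quorn: 9+3+3 = 15
Pirton–Wendle–Dunly–Jorvik–Quorn: 6+4+3+3 = 16
The minimum is 15 km via Pirton–Dunly–Jorvik–Quorn.
So from Pirton the first move is to Dunly.

Dunly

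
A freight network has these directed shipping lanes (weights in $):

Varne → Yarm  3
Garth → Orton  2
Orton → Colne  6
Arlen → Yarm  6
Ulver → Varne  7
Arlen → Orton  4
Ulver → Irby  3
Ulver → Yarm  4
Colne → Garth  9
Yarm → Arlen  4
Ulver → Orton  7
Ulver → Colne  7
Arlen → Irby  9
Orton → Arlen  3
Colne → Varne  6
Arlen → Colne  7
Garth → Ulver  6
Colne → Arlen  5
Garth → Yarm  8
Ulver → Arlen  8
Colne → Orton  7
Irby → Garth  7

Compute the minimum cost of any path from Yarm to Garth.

Candidate routes:
Yarm - Arlen - Colne - Garth: 4+7+9 = 20
Yarm - Arlen - Orton - Colne - Garth: 4+4+6+9 = 23
Cheapest is Yarm - Arlen - Colne - Garth at $20.

$20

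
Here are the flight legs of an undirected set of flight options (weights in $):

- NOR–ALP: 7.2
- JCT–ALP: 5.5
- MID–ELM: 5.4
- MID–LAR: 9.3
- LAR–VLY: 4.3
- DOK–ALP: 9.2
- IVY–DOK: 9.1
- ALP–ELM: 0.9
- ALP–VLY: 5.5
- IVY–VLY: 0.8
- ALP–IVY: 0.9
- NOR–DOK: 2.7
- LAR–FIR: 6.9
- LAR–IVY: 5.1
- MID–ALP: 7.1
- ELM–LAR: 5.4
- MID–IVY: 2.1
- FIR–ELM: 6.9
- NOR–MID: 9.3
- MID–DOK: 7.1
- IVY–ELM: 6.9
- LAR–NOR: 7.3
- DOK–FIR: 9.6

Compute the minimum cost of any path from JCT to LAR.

$11.5

Shortest distances from JCT:
JCT: 0
ALP: 5.5  (via JCT)
IVY: 6.4  (via ALP)
ELM: 6.4  (via ALP)
VLY: 7.2  (via IVY)
MID: 8.5  (via IVY)
LAR: 11.5  (via IVY)
Shortest route: JCT–ALP–IVY–LAR = $11.5.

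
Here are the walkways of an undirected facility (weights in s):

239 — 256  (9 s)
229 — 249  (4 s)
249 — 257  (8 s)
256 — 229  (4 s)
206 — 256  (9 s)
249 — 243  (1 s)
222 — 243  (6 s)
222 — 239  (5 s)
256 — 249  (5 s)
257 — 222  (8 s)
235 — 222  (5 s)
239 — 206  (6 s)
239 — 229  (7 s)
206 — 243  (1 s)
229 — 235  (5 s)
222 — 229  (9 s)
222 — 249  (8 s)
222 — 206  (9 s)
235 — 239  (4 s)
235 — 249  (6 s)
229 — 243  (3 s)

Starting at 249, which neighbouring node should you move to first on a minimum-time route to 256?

256

Enumerating some paths:
249 → 256: 5 = 5
249 → 243 → 229 → 256: 1+3+4 = 8
The minimum is 5 s via 249 → 256.
So from 249 the first move is to 256.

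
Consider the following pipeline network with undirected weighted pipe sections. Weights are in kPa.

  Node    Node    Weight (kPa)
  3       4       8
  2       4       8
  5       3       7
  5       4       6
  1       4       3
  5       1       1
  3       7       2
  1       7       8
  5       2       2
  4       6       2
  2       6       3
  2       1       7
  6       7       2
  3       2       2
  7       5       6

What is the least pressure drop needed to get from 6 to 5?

Running Dijkstra from 6:
6: 0
4: 2  (via 6)
7: 2  (via 6)
2: 3  (via 6)
3: 4  (via 7)
1: 5  (via 4)
5: 5  (via 2)
Shortest route: 6–2–5 = 5 kPa.

5 kPa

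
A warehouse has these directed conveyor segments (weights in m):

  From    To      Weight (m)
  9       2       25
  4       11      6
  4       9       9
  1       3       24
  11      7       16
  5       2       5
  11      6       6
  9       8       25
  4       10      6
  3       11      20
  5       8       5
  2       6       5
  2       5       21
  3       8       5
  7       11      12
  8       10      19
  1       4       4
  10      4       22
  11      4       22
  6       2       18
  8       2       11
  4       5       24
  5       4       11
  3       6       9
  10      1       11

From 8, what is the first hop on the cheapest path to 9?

10

Candidate routes:
8 - 10 - 4 - 9: 19+22+9 = 50
8 - 2 - 5 - 4 - 9: 11+21+11+9 = 52
8 - 10 - 1 - 4 - 9: 19+11+4+9 = 43
Cheapest is 8 - 10 - 1 - 4 - 9 at 43 m.
So from 8 the first move is to 10.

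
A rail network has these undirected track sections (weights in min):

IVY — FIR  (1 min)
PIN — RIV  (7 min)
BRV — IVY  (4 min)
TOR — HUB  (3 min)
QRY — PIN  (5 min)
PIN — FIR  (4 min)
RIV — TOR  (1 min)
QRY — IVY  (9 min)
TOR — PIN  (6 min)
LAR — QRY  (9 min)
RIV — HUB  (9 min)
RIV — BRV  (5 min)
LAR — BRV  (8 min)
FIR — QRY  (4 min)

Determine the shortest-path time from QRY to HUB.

Candidate routes:
QRY–PIN–RIV–TOR–HUB: 5+7+1+3 = 16
QRY–FIR–PIN–TOR–HUB: 4+4+6+3 = 17
QRY–PIN–TOR–HUB: 5+6+3 = 14
Cheapest is QRY–PIN–TOR–HUB at 14 min.

14 min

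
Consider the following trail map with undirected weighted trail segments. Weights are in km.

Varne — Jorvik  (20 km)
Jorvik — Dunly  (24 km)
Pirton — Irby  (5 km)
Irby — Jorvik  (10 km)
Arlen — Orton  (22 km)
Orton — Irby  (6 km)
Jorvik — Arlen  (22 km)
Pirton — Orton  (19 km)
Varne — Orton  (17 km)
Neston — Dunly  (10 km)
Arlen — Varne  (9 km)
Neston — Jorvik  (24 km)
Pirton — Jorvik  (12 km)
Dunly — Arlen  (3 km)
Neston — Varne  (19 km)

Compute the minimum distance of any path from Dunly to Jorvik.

24 km

Compare a few routes:
Dunly - Arlen - Varne - Jorvik: 3+9+20 = 32
Dunly - Jorvik: 24 = 24
Dunly - Arlen - Jorvik: 3+22 = 25
Dunly - Neston - Jorvik: 10+24 = 34
The minimum is 24 km via Dunly - Jorvik.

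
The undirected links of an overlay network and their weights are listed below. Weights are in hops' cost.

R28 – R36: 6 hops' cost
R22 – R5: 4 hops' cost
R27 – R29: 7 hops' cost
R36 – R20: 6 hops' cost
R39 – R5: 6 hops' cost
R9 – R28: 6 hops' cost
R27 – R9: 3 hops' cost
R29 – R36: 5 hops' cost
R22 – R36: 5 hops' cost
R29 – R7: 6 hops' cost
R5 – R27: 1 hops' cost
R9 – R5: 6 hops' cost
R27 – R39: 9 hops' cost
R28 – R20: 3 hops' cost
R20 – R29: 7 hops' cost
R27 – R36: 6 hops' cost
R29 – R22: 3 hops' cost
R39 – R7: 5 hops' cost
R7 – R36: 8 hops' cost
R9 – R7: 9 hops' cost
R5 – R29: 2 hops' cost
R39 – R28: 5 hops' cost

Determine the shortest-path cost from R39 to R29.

8 hops' cost

Enumerating some paths:
R39 → R7 → R29: 5+6 = 11
R39 → R27 → R5 → R29: 9+1+2 = 12
R39 → R5 → R29: 6+2 = 8
R39 → R5 → R22 → R29: 6+4+3 = 13
The minimum is 8 hops' cost via R39 → R5 → R29.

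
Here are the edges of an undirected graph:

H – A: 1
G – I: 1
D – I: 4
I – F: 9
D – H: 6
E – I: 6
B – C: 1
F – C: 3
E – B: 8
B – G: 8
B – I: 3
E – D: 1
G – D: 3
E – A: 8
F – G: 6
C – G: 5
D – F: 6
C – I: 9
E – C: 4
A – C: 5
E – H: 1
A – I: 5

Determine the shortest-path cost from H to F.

8

Settle nodes by increasing distance from H:
H: 0
A: 1  (via H)
E: 1  (via H)
D: 2  (via E)
C: 5  (via E)
G: 5  (via D)
B: 6  (via C)
I: 6  (via A)
F: 8  (via D)
Shortest route: H–E–D–F = 8.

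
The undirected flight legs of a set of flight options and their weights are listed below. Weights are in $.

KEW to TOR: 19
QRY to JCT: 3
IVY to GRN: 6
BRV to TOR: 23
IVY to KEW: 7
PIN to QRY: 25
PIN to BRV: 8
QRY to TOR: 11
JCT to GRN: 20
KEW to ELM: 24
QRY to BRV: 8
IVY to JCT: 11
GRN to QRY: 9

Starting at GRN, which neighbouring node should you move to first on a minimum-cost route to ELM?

Candidate routes:
GRN → JCT → IVY → KEW → ELM: 20+11+7+24 = 62
GRN → QRY → JCT → IVY → KEW → ELM: 9+3+11+7+24 = 54
GRN → IVY → KEW → ELM: 6+7+24 = 37
Cheapest is GRN → IVY → KEW → ELM at $37.
So from GRN the first move is to IVY.

IVY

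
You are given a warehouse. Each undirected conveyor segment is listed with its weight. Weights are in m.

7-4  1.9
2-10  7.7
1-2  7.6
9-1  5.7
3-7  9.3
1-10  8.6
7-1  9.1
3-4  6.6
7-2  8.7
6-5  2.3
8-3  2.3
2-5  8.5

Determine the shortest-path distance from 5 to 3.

25.7 m

Running Dijkstra from 5:
5: 0
6: 2.3  (via 5)
2: 8.5  (via 5)
1: 16.1  (via 2)
10: 16.2  (via 2)
7: 17.2  (via 2)
4: 19.1  (via 7)
9: 21.8  (via 1)
3: 25.7  (via 4)
Shortest route: 5–2–7–4–3 = 25.7 m.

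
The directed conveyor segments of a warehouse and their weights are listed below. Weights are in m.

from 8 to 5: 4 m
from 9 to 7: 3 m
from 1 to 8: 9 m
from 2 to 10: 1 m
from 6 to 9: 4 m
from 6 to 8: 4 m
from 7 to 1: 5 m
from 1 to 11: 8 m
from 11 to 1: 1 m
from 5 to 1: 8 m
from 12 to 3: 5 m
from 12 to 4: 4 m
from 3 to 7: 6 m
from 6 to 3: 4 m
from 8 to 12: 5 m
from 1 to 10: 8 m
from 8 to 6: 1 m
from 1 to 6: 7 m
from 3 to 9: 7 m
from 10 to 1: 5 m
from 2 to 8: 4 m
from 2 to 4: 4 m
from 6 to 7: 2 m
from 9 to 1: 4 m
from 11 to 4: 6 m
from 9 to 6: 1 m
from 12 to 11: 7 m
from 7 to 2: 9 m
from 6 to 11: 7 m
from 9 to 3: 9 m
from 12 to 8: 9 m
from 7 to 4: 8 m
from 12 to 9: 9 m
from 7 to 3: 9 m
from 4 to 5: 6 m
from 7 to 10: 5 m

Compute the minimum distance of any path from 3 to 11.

15 m

Running Dijkstra from 3:
3: 0
7: 6  (via 3)
9: 7  (via 3)
6: 8  (via 9)
1: 11  (via 7)
10: 11  (via 7)
8: 12  (via 6)
4: 14  (via 7)
2: 15  (via 7)
11: 15  (via 6)
Shortest route: 3–9–6–11 = 15 m.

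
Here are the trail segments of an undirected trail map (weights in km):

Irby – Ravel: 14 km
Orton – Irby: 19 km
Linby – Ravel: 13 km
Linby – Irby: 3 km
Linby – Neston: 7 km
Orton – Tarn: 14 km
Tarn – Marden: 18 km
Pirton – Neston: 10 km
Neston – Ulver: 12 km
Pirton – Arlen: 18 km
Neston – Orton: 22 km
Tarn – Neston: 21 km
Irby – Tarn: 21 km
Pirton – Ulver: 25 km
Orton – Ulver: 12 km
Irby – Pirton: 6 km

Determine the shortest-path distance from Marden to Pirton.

Candidate routes:
Marden–Tarn–Irby–Pirton: 18+21+6 = 45
Marden–Tarn–Neston–Pirton: 18+21+10 = 49
Cheapest is Marden–Tarn–Irby–Pirton at 45 km.

45 km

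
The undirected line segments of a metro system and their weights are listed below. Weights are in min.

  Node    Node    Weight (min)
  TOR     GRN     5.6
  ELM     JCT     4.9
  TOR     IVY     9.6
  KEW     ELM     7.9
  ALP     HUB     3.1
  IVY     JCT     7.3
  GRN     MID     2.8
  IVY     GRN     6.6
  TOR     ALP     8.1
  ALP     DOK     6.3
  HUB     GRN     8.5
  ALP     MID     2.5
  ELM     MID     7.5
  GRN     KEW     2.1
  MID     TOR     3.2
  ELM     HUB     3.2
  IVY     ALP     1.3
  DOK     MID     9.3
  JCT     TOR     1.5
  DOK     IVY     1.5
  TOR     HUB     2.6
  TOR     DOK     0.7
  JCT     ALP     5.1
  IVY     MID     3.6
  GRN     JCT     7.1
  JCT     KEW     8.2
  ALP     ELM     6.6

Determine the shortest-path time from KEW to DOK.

8.4 min

Enumerating some paths:
KEW - GRN - MID - IVY - DOK: 2.1+2.8+3.6+1.5 = 10
KEW - GRN - IVY - DOK: 2.1+6.6+1.5 = 10.2
KEW - GRN - MID - TOR - DOK: 2.1+2.8+3.2+0.7 = 8.8
KEW - GRN - TOR - DOK: 2.1+5.6+0.7 = 8.4
Cheapest is KEW - GRN - TOR - DOK at 8.4 min.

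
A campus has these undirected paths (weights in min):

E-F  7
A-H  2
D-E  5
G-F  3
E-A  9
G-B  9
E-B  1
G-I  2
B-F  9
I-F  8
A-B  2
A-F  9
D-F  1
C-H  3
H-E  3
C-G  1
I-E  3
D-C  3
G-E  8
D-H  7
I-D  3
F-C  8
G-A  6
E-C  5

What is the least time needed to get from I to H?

6 min

Shortest distances from I:
I: 0
G: 2  (via I)
C: 3  (via G)
D: 3  (via I)
E: 3  (via I)
B: 4  (via E)
F: 4  (via D)
A: 6  (via B)
H: 6  (via C)
Shortest route: I → G → C → H = 6 min.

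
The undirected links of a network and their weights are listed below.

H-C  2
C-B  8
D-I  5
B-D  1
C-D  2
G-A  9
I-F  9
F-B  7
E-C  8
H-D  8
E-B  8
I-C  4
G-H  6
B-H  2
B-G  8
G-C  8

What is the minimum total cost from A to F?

Running Dijkstra from A:
A: 0
G: 9  (via A)
H: 15  (via G)
B: 17  (via G)
C: 17  (via G)
D: 18  (via B)
I: 21  (via C)
F: 24  (via B)
Shortest route: A → G → B → F = 24.

24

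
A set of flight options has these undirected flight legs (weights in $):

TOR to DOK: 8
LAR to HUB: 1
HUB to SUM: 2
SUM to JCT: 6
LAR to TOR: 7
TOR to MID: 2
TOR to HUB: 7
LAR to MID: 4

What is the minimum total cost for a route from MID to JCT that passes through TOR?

$17

Shortest MID→TOR: MID → TOR = 2
Shortest TOR→JCT: TOR → HUB → SUM → JCT = 15
Total via TOR: 2 + 15 = $17.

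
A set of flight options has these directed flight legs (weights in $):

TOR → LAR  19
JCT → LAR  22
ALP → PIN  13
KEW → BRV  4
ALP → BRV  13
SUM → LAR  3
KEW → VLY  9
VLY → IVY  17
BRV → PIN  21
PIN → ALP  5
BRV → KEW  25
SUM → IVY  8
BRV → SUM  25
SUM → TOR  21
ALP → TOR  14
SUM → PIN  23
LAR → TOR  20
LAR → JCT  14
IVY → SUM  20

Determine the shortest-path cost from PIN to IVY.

$51

Candidate routes:
PIN → ALP → BRV → SUM → IVY: 5+13+25+8 = 51
PIN → ALP → BRV → KEW → VLY → IVY: 5+13+25+9+17 = 69
Cheapest is PIN → ALP → BRV → SUM → IVY at $51.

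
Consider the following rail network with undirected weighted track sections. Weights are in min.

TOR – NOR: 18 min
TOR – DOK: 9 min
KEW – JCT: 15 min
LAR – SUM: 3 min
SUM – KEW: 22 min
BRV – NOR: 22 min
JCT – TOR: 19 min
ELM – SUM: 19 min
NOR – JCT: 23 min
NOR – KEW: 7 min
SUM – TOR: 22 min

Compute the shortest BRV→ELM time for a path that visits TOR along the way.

Best BRV to TOR: BRV → NOR → TOR costing 40
Best TOR to ELM: TOR → SUM → ELM costing 41
Total via TOR: 40 + 41 = 81 min.

81 min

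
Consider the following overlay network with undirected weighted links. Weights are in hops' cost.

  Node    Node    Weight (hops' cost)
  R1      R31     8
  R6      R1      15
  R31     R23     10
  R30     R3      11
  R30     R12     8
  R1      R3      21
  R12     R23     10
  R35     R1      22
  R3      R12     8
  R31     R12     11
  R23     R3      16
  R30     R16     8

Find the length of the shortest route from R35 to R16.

Shortest distances from R35:
R35: 0
R1: 22  (via R35)
R31: 30  (via R1)
R6: 37  (via R1)
R23: 40  (via R31)
R12: 41  (via R31)
R3: 43  (via R1)
R30: 49  (via R12)
R16: 57  (via R30)
Shortest route: R35–R1–R31–R12–R30–R16 = 57 hops' cost.

57 hops' cost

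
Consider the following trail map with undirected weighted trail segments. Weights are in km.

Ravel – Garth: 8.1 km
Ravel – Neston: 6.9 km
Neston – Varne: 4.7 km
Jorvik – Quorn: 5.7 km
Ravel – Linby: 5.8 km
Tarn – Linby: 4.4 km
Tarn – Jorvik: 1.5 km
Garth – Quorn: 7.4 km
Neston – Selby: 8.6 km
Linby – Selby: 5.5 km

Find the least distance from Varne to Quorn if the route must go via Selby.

Best Varne to Selby: Varne → Neston → Selby costing 13.3
Best Selby to Quorn: Selby → Linby → Tarn → Jorvik → Quorn costing 17.1
Total via Selby: 13.3 + 17.1 = 30.4 km.

30.4 km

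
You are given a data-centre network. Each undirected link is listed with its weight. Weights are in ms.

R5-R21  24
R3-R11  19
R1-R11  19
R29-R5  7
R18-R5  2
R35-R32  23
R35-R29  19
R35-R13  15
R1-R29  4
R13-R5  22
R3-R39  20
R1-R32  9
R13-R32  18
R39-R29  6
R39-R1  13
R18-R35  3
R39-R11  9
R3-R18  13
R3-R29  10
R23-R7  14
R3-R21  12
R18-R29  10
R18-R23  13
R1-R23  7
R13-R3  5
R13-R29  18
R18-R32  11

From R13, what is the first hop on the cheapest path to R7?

R3

Compare a few routes:
R13–R35–R18–R23–R7: 15+3+13+14 = 45
R13–R3–R29–R1–R23–R7: 5+10+4+7+14 = 40
R13–R29–R1–R23–R7: 18+4+7+14 = 43
R13–R3–R18–R23–R7: 5+13+13+14 = 45
The minimum is 40 ms via R13–R3–R29–R1–R23–R7.
So from R13 the first move is to R3.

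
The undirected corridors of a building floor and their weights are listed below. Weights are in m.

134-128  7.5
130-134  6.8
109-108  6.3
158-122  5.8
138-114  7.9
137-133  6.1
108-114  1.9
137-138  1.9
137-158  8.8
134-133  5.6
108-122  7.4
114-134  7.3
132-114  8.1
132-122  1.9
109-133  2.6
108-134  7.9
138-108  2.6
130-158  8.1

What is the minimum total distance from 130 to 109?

15 m

Settle nodes by increasing distance from 130:
130: 0
134: 6.8  (via 130)
158: 8.1  (via 130)
133: 12.4  (via 134)
122: 13.9  (via 158)
114: 14.1  (via 134)
128: 14.3  (via 134)
108: 14.7  (via 134)
109: 15  (via 133)
Shortest route: 130 → 134 → 133 → 109 = 15 m.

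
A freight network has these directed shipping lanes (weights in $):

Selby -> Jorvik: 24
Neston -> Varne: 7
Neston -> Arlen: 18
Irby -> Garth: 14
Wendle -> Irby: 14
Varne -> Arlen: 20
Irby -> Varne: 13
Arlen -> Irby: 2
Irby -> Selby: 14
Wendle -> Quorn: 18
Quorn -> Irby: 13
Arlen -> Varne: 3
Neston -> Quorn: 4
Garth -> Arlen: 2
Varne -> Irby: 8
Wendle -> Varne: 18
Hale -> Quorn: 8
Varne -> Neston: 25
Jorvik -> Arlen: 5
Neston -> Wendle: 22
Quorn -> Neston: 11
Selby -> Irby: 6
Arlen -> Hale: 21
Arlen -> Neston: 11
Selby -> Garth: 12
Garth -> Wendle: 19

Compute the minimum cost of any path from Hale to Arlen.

Compare a few routes:
Hale–Quorn–Neston–Varne–Arlen: 8+11+7+20 = 46
Hale–Quorn–Neston–Arlen: 8+11+18 = 37
The minimum is $37 via Hale–Quorn–Neston–Arlen.

$37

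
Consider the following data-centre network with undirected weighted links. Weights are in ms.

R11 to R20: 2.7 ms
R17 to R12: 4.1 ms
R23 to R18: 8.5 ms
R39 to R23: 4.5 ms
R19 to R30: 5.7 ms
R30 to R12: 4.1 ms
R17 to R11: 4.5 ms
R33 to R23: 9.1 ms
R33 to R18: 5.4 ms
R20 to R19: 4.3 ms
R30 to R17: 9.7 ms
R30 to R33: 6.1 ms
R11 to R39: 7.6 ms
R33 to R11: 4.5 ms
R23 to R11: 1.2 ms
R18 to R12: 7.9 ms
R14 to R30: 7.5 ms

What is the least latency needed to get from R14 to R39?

23.8 ms

Compare a few routes:
R14 → R30 → R33 → R11 → R39: 7.5+6.1+4.5+7.6 = 25.7
R14 → R30 → R33 → R11 → R23 → R39: 7.5+6.1+4.5+1.2+4.5 = 23.8
The minimum is 23.8 ms via R14 → R30 → R33 → R11 → R23 → R39.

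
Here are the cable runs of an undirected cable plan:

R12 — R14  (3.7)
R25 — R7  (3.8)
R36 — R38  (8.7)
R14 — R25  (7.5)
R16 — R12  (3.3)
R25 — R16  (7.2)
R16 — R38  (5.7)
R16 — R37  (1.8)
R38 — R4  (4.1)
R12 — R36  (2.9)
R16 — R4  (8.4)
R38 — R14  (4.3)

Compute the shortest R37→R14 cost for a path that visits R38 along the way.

11.8

Shortest R37→R38: R37–R16–R38 = 7.5
Shortest R38→R14: R38–R14 = 4.3
Total via R38: 7.5 + 4.3 = 11.8.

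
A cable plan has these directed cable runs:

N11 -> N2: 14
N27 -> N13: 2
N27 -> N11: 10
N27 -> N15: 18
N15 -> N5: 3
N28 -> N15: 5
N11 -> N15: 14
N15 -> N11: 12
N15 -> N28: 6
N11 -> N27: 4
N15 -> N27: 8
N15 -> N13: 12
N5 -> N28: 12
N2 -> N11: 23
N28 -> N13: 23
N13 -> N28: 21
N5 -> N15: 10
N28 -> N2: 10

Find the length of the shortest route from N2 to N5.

Compare a few routes:
N2 - N11 - N27 - N15 - N5: 23+4+18+3 = 48
N2 - N11 - N15 - N5: 23+14+3 = 40
Cheapest is N2 - N11 - N15 - N5 at 40.

40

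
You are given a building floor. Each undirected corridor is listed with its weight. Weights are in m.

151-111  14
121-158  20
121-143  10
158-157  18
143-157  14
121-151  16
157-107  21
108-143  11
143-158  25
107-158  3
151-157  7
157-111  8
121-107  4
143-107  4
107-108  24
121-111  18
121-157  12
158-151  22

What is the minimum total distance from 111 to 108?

33 m

Candidate routes:
111 → 121 → 107 → 143 → 108: 18+4+4+11 = 37
111 → 121 → 143 → 108: 18+10+11 = 39
111 → 157 → 143 → 108: 8+14+11 = 33
The minimum is 33 m via 111 → 157 → 143 → 108.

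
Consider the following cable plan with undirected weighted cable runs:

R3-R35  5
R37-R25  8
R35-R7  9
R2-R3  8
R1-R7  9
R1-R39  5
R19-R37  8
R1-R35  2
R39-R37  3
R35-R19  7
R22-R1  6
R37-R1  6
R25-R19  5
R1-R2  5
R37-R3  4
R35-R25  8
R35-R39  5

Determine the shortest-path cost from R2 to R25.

15

Shortest distances from R2:
R2: 0
R1: 5  (via R2)
R35: 7  (via R1)
R3: 8  (via R2)
R39: 10  (via R1)
R22: 11  (via R1)
R37: 11  (via R1)
R19: 14  (via R35)
R7: 14  (via R1)
R25: 15  (via R35)
Shortest route: R2 → R1 → R35 → R25 = 15.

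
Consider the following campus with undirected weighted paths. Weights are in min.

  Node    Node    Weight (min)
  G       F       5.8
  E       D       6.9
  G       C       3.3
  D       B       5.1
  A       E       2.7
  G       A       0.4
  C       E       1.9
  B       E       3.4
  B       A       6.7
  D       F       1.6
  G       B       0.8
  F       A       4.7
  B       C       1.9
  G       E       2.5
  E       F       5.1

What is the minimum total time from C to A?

3.1 min

Settle nodes by increasing distance from C:
C: 0
B: 1.9  (via C)
E: 1.9  (via C)
G: 2.7  (via B)
A: 3.1  (via G)
Shortest route: C–B–G–A = 3.1 min.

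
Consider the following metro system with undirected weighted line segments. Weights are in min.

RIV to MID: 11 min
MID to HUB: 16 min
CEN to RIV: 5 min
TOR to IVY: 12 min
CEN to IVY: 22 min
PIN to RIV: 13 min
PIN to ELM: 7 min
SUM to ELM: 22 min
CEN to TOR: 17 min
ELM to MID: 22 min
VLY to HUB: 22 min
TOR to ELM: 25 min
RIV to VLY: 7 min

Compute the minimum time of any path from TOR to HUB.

Running Dijkstra from TOR:
TOR: 0
IVY: 12  (via TOR)
CEN: 17  (via TOR)
RIV: 22  (via CEN)
ELM: 25  (via TOR)
VLY: 29  (via RIV)
PIN: 32  (via ELM)
MID: 33  (via RIV)
SUM: 47  (via ELM)
HUB: 49  (via MID)
Shortest route: TOR–CEN–RIV–MID–HUB = 49 min.

49 min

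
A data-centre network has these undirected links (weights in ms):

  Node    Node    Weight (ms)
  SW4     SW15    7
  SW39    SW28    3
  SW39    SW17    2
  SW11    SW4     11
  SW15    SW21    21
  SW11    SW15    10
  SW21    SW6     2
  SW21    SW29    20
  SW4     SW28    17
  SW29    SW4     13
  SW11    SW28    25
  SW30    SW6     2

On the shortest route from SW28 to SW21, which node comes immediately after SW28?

Compare a few routes:
SW28 - SW4 - SW29 - SW21: 17+13+20 = 50
SW28 - SW11 - SW15 - SW21: 25+10+21 = 56
SW28 - SW4 - SW15 - SW21: 17+7+21 = 45
Cheapest is SW28 - SW4 - SW15 - SW21 at 45 ms.
So from SW28 the first move is to SW4.

SW4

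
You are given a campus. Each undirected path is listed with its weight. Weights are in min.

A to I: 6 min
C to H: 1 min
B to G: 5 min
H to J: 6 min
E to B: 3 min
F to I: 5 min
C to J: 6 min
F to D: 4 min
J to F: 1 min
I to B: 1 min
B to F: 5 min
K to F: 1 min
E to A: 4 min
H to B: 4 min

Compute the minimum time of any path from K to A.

12 min

Settle nodes by increasing distance from K:
K: 0
F: 1  (via K)
J: 2  (via F)
D: 5  (via F)
B: 6  (via F)
I: 6  (via F)
C: 8  (via J)
H: 8  (via J)
E: 9  (via B)
G: 11  (via B)
A: 12  (via I)
Shortest route: K–F–I–A = 12 min.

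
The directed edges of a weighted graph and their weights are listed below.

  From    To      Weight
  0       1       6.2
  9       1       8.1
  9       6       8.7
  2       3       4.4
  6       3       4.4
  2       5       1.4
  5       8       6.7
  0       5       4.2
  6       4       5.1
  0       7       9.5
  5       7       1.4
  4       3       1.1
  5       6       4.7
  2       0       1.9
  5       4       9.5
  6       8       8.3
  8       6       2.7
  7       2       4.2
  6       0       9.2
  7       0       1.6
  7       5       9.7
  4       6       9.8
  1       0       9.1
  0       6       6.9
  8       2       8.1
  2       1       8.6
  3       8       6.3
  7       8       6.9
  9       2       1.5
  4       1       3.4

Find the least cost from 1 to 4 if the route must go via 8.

27.8

Shortest 1→8: 1–0–5–8 = 20
Best 8 to 4: 8–6–4 costing 7.8
Total via 8: 20 + 7.8 = 27.8.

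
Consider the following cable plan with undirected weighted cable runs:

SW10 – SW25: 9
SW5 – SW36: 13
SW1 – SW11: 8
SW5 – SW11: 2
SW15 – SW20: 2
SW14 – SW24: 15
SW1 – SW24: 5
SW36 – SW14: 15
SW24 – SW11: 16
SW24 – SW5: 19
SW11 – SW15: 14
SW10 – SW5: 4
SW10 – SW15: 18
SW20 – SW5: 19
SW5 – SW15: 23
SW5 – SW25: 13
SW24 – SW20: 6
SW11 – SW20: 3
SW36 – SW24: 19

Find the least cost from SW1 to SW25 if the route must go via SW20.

Best SW1 to SW20: SW1 → SW24 → SW20 costing 11
Shortest SW20→SW25: SW20 → SW11 → SW5 → SW25 = 18
Total via SW20: 11 + 18 = 29.

29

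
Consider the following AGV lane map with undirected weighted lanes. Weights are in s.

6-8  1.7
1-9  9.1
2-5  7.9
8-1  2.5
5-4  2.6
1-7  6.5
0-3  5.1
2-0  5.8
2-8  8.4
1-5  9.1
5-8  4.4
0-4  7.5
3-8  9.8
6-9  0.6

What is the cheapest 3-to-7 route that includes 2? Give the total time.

28.3 s

Best 3 to 2: 3 → 0 → 2 costing 10.9
Shortest 2→7: 2 → 8 → 1 → 7 = 17.4
Total via 2: 10.9 + 17.4 = 28.3 s.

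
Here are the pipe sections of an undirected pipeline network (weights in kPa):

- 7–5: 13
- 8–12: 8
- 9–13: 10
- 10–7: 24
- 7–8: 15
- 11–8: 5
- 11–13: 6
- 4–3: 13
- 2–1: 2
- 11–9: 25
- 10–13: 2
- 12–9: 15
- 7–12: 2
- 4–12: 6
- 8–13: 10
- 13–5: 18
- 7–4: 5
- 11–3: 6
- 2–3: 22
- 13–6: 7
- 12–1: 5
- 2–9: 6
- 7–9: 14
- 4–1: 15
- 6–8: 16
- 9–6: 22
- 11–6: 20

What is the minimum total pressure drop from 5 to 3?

30 kPa

Running Dijkstra from 5:
5: 0
7: 13  (via 5)
12: 15  (via 7)
4: 18  (via 7)
13: 18  (via 5)
1: 20  (via 12)
10: 20  (via 13)
2: 22  (via 1)
8: 23  (via 12)
11: 24  (via 13)
6: 25  (via 13)
9: 27  (via 7)
3: 30  (via 11)
Shortest route: 5 → 13 → 11 → 3 = 30 kPa.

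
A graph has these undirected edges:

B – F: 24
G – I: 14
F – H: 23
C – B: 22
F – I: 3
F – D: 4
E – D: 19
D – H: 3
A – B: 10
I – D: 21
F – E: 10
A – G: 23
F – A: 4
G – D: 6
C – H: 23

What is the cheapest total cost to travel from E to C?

Compare a few routes:
E - F - A - B - C: 10+4+10+22 = 46
E - D - H - C: 19+3+23 = 45
E - F - D - H - C: 10+4+3+23 = 40
The minimum is 40 via E - F - D - H - C.

40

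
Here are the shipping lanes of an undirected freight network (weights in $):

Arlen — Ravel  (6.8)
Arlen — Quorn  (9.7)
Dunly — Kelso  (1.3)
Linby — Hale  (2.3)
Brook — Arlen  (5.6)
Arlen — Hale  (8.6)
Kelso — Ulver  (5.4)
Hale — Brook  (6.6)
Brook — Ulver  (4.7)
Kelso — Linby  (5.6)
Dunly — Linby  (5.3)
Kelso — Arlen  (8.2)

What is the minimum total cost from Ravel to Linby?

Settle nodes by increasing distance from Ravel:
Ravel: 0
Arlen: 6.8  (via Ravel)
Brook: 12.4  (via Arlen)
Kelso: 15  (via Arlen)
Hale: 15.4  (via Arlen)
Dunly: 16.3  (via Kelso)
Quorn: 16.5  (via Arlen)
Ulver: 17.1  (via Brook)
Linby: 17.7  (via Hale)
Shortest route: Ravel–Arlen–Hale–Linby = $17.7.

$17.7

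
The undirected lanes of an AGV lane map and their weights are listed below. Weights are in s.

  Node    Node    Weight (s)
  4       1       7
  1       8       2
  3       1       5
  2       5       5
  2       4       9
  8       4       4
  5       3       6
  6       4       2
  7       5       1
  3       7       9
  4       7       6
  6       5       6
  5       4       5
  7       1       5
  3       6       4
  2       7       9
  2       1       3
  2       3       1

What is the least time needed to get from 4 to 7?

6 s

Candidate routes:
4 → 6 → 5 → 7: 2+6+1 = 9
4 → 7: 6 = 6
4 → 8 → 1 → 7: 4+2+5 = 11
Cheapest is 4 → 7 at 6 s.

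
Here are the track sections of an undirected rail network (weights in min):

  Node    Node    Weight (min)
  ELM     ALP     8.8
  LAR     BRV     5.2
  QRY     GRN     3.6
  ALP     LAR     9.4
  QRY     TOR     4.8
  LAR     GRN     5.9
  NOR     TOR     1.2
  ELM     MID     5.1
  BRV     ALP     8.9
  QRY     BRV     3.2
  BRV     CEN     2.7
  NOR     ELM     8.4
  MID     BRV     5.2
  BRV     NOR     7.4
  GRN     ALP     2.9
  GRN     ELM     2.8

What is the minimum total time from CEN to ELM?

Compare a few routes:
CEN → BRV → MID → ELM: 2.7+5.2+5.1 = 13
CEN → BRV → QRY → GRN → ELM: 2.7+3.2+3.6+2.8 = 12.3
CEN → BRV → LAR → GRN → ELM: 2.7+5.2+5.9+2.8 = 16.6
CEN → BRV → ALP → GRN → ELM: 2.7+8.9+2.9+2.8 = 17.3
Cheapest is CEN → BRV → QRY → GRN → ELM at 12.3 min.

12.3 min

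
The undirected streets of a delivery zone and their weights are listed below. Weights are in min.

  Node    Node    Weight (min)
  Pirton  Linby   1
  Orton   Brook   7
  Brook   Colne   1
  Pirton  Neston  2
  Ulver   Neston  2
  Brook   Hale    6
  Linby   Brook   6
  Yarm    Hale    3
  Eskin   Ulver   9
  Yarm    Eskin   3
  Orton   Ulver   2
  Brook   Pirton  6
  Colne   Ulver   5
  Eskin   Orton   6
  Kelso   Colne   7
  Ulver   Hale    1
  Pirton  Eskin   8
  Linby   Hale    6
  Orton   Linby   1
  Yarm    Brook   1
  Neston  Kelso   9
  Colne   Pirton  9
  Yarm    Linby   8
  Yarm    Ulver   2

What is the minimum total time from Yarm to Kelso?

9 min

Shortest distances from Yarm:
Yarm: 0
Brook: 1  (via Yarm)
Ulver: 2  (via Yarm)
Colne: 2  (via Brook)
Hale: 3  (via Yarm)
Eskin: 3  (via Yarm)
Neston: 4  (via Ulver)
Orton: 4  (via Ulver)
Linby: 5  (via Orton)
Pirton: 6  (via Neston)
Kelso: 9  (via Colne)
Shortest route: Yarm–Brook–Colne–Kelso = 9 min.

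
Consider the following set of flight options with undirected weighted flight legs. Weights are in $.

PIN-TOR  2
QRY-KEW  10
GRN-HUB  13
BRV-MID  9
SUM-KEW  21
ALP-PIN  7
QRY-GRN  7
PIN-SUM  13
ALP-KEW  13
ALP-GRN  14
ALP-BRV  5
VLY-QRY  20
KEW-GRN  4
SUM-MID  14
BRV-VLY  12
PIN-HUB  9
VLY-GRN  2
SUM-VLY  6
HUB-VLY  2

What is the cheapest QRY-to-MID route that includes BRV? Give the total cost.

$30

Shortest QRY→BRV: QRY–GRN–VLY–BRV = 21
Best BRV to MID: BRV–MID costing 9
Total via BRV: 21 + 9 = $30.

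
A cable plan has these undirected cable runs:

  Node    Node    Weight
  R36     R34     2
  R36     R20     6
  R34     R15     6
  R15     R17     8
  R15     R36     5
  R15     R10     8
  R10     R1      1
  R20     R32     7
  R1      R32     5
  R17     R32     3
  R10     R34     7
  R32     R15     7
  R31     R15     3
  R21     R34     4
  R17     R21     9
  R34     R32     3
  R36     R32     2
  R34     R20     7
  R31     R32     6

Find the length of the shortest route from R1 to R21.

12

Compare a few routes:
R1 → R32 → R36 → R34 → R21: 5+2+2+4 = 13
R1 → R10 → R34 → R21: 1+7+4 = 12
R1 → R32 → R17 → R21: 5+3+9 = 17
Cheapest is R1 → R10 → R34 → R21 at 12.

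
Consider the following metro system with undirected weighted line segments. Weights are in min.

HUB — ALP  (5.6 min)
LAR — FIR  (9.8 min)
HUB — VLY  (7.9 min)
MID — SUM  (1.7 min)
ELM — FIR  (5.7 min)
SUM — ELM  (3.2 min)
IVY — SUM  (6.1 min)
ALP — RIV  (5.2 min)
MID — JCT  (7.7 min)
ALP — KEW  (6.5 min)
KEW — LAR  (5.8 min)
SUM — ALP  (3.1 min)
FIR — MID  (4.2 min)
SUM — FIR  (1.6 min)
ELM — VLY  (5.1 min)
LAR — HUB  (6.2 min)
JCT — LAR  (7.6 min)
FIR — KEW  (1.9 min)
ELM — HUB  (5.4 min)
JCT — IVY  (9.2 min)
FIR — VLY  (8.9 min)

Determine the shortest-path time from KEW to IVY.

9.6 min

Candidate routes:
KEW - FIR - MID - SUM - IVY: 1.9+4.2+1.7+6.1 = 13.9
KEW - FIR - SUM - IVY: 1.9+1.6+6.1 = 9.6
KEW - ALP - SUM - IVY: 6.5+3.1+6.1 = 15.7
Cheapest is KEW - FIR - SUM - IVY at 9.6 min.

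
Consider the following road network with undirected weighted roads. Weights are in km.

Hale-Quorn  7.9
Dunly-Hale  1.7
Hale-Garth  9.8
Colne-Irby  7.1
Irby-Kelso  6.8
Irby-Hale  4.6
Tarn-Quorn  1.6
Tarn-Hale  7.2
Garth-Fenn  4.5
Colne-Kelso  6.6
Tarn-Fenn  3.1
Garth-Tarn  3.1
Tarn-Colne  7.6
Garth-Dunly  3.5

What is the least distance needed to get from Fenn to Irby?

14.3 km

Compare a few routes:
Fenn–Tarn–Hale–Irby: 3.1+7.2+4.6 = 14.9
Fenn–Garth–Dunly–Hale–Irby: 4.5+3.5+1.7+4.6 = 14.3
Fenn–Tarn–Garth–Dunly–Hale–Irby: 3.1+3.1+3.5+1.7+4.6 = 16
The minimum is 14.3 km via Fenn–Garth–Dunly–Hale–Irby.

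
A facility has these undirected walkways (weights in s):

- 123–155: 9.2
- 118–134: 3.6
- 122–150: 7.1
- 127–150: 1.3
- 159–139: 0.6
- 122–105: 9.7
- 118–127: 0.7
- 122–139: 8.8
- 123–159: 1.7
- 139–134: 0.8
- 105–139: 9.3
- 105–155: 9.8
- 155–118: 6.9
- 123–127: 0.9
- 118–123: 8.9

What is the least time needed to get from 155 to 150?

8.9 s

Shortest distances from 155:
155: 0
118: 6.9  (via 155)
127: 7.6  (via 118)
123: 8.5  (via 127)
150: 8.9  (via 127)
Shortest route: 155 → 118 → 127 → 150 = 8.9 s.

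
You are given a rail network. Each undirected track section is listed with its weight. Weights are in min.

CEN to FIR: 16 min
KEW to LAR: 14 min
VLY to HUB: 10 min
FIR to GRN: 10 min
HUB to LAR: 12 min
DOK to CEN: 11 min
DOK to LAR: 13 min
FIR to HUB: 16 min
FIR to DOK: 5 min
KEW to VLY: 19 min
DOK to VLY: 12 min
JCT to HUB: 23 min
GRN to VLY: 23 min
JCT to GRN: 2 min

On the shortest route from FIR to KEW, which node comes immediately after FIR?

Enumerating some paths:
FIR - DOK - VLY - KEW: 5+12+19 = 36
FIR - HUB - VLY - KEW: 16+10+19 = 45
FIR - HUB - LAR - KEW: 16+12+14 = 42
FIR - DOK - LAR - KEW: 5+13+14 = 32
Cheapest is FIR - DOK - LAR - KEW at 32 min.
So from FIR the first move is to DOK.

DOK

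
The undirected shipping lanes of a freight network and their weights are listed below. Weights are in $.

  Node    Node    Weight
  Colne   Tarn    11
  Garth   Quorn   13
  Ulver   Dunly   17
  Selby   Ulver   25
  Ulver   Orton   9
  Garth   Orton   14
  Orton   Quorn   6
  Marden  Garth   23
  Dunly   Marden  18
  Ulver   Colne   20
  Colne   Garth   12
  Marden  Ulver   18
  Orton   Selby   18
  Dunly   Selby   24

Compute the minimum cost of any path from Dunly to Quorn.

$32

Compare a few routes:
Dunly → Ulver → Orton → Garth → Quorn: 17+9+14+13 = 53
Dunly → Selby → Orton → Quorn: 24+18+6 = 48
Dunly → Marden → Ulver → Orton → Quorn: 18+18+9+6 = 51
Dunly → Ulver → Orton → Quorn: 17+9+6 = 32
Cheapest is Dunly → Ulver → Orton → Quorn at $32.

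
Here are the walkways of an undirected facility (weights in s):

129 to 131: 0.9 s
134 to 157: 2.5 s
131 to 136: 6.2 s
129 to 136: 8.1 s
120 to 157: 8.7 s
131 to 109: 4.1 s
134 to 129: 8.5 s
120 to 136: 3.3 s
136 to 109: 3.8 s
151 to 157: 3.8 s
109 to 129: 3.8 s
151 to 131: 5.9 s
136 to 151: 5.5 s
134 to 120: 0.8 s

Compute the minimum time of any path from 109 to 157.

10.4 s

Settle nodes by increasing distance from 109:
109: 0
136: 3.8  (via 109)
129: 3.8  (via 109)
131: 4.1  (via 109)
120: 7.1  (via 136)
134: 7.9  (via 120)
151: 9.3  (via 136)
157: 10.4  (via 134)
Shortest route: 109–136–120–134–157 = 10.4 s.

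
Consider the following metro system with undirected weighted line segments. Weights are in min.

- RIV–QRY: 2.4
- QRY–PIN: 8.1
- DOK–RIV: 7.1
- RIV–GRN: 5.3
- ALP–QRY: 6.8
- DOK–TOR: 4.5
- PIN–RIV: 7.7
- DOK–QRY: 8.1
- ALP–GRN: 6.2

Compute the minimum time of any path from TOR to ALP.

19.4 min

Settle nodes by increasing distance from TOR:
TOR: 0
DOK: 4.5  (via TOR)
RIV: 11.6  (via DOK)
QRY: 12.6  (via DOK)
GRN: 16.9  (via RIV)
PIN: 19.3  (via RIV)
ALP: 19.4  (via QRY)
Shortest route: TOR–DOK–QRY–ALP = 19.4 min.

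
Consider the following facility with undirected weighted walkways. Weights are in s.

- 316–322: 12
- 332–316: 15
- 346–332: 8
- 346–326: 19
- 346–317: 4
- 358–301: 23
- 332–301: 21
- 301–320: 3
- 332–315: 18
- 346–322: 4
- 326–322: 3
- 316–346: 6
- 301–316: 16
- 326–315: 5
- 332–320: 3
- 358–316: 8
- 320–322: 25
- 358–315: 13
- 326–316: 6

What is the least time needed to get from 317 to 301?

Shortest distances from 317:
317: 0
346: 4  (via 317)
322: 8  (via 346)
316: 10  (via 346)
326: 11  (via 322)
332: 12  (via 346)
320: 15  (via 332)
315: 16  (via 326)
358: 18  (via 316)
301: 18  (via 320)
Shortest route: 317 → 346 → 332 → 320 → 301 = 18 s.

18 s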